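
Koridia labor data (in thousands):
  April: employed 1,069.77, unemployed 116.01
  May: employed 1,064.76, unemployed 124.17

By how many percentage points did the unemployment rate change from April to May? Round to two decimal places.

The unemployment rate changed by +0.66 percentage points.

April: labor force = 1,069.77 + 116.01 = 1,185.78; u = 116.01/1,185.78 = 9.78%.
May: labor force = 1,064.76 + 124.17 = 1,188.93; u = 124.17/1,188.93 = 10.44%.
Change = 10.44% − 9.78% = +0.66 pp.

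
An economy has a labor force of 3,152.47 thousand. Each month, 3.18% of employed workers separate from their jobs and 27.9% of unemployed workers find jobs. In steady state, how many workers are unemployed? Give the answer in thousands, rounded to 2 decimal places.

Steady-state unemployment rate u* = s/(s+f) = 3.18/(3.18+27.9) = 0.102317.
Unemployed = u* × labor force = 0.102317 × 3,152.47 ≈ 322.55 thousand.

About 322.55 thousand are unemployed in steady state.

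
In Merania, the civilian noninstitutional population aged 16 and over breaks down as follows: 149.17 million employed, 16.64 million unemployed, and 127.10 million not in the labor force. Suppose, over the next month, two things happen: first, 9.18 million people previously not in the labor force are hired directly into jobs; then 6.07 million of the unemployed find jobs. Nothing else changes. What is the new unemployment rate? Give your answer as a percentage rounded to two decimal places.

New unemployment rate ≈ 6.04%.

Initially, labor force = 149.17 + 16.64 = 165.81 million, so u = 16.64/165.81 = 10.04%.
After the first change, employed and labor force both rise by 9.18; unemployed unchanged → E = 158.35, U = 16.64, labor force = 174.99 million.
After the second change, unemployed falls and employed rises by 6.07; labor force unchanged → E = 164.42, U = 10.57, labor force = 174.99 million.
New unemployment rate = 10.57 / 174.99 = 6.04%.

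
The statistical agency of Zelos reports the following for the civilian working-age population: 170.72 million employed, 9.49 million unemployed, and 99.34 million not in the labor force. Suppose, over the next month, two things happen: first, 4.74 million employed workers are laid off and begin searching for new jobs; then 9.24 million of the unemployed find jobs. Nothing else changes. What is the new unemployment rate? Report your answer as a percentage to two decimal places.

New unemployment rate ≈ 2.77%.

Initially, labor force = 170.72 + 9.49 = 180.21 million, so u = 9.49/180.21 = 5.27%.
After the first change, employed falls and unemployed rises by 4.74; labor force unchanged → E = 165.98, U = 14.23, labor force = 180.21 million.
After the second change, unemployed falls and employed rises by 9.24; labor force unchanged → E = 175.22, U = 4.99, labor force = 180.21 million.
New unemployment rate = 4.99 / 180.21 = 2.77%.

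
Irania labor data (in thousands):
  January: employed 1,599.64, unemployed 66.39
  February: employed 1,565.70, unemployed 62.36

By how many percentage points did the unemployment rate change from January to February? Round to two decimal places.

The unemployment rate changed by −0.15 percentage points.

January: labor force = 1,599.64 + 66.39 = 1,666.03; u = 66.39/1,666.03 = 3.98%.
February: labor force = 1,565.70 + 62.36 = 1,628.06; u = 62.36/1,628.06 = 3.83%.
Change = 3.83% − 3.98% = −0.15 pp.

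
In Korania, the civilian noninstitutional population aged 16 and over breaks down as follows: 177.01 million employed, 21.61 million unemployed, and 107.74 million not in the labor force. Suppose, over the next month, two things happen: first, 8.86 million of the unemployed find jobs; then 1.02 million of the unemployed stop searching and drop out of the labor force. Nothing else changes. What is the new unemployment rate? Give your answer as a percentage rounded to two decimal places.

New unemployment rate ≈ 5.94%.

Initially, labor force = 177.01 + 21.61 = 198.62 million, so u = 21.61/198.62 = 10.88%.
After the first change, unemployed falls and employed rises by 8.86; labor force unchanged → E = 185.87, U = 12.75, labor force = 198.62 million.
After the second change, unemployed and labor force both fall by 1.02 → E = 185.87, U = 11.73, labor force = 197.60 million.
New unemployment rate = 11.73 / 197.60 = 5.94%.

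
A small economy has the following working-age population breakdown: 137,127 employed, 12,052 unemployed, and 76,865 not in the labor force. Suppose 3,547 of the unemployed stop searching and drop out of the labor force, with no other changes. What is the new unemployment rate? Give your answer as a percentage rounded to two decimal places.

New unemployment rate ≈ 5.84%.

Initially, labor force = 137,127 + 12,052 = 149,179, so u = 12,052/149,179 = 8.08%.
After the change, unemployed and labor force both fall by 3,547 → E = 137,127, U = 8,505, labor force = 145,632.
New unemployment rate = 8,505 / 145,632 = 5.84%.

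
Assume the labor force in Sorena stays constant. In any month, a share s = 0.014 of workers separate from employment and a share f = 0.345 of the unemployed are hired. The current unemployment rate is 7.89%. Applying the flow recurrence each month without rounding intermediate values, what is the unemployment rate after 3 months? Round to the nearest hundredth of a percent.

Unemployment rate after three months ≈ 4.95%.

With a fixed labor force, u_{t+1} = u_t + s·(1−u_t) − f·u_t = u_t·(1−s−f) + s.
Here 1−s−f = 0.641 and s = 0.014.
u_1 = 0.078900 × 0.641 + 0.014 = 0.064575.
u_2 = 0.064575 × 0.641 + 0.014 = 0.055393.
u_3 = 0.055393 × 0.641 + 0.014 = 0.049507.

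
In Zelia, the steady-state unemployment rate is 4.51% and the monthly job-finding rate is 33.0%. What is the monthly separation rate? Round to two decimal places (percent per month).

From u* = s/(s+f): s = u·f/(1−u).
s = 0.0451 × 33.0 / (1 − 0.0451) = 1.4883 / 0.9549 ≈ 1.56% per month.

Separation rate ≈ 1.56% per month.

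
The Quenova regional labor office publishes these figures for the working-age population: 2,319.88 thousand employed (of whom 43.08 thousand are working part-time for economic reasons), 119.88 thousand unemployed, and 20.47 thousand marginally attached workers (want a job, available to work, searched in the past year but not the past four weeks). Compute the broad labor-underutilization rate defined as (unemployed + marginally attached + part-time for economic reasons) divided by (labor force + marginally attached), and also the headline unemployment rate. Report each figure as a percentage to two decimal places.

Labor force = 2,319.88 + 119.88 = 2,439.76 thousand.
Numerator = 119.88 + 20.47 + 43.08 = 183.43 thousand.
Denominator = 2,439.76 + 20.47 = 2,460.23 thousand.
Broad rate = 183.43 / 2,460.23 = 7.46%.
Headline unemployment rate = 119.88 / 2,439.76 = 4.91%.

Broad underutilization rate ≈ 7.46%; headline unemployment rate ≈ 4.91%.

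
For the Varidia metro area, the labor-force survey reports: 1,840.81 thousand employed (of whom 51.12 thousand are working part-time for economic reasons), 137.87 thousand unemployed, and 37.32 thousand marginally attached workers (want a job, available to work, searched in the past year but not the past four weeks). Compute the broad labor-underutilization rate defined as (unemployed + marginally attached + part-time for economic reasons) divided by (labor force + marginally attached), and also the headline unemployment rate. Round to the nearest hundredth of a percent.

Broad underutilization rate ≈ 11.23%; headline unemployment rate ≈ 6.97%.

Labor force = 1,840.81 + 137.87 = 1,978.68 thousand.
Numerator = 137.87 + 37.32 + 51.12 = 226.31 thousand.
Denominator = 1,978.68 + 37.32 = 2,016.00 thousand.
Broad rate = 226.31 / 2,016.00 = 11.23%.
Headline unemployment rate = 137.87 / 1,978.68 = 6.97%.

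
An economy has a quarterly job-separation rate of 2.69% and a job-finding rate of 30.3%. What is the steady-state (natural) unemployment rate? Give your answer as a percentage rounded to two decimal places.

Steady-state unemployment rate ≈ 8.15%.

At steady state the flows balance: s·E = f·U, so U/(E+U) = s/(s+f).
u* = 2.69 / (2.69 + 30.3) = 2.69 / 32.99 = 8.15%.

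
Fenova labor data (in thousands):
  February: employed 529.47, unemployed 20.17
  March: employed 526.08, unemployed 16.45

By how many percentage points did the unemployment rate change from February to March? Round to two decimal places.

February: labor force = 529.47 + 20.17 = 549.64; u = 20.17/549.64 = 3.67%.
March: labor force = 526.08 + 16.45 = 542.53; u = 16.45/542.53 = 3.03%.
Change = 3.03% − 3.67% = −0.64 pp.

The unemployment rate changed by −0.64 percentage points.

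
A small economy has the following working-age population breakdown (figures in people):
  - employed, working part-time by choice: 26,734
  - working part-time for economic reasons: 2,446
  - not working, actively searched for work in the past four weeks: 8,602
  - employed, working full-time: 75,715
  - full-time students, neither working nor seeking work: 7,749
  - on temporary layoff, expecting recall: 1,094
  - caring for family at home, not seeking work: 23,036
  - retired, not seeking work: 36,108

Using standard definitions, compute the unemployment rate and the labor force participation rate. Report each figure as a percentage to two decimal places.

Unemployment rate ≈ 8.46%; labor force participation rate ≈ 63.14%.

Employed = 26,734 + 2,446 + 75,715 = 104,895 (anyone who worked, including part-time for economic reasons, counts as employed).
Unemployed = 8,602 + 1,094 = 9,696 (jobless and actively searching, or on temporary layoff).
Labor force = 104,895 + 9,696 = 114,591.
Not in labor force = 7,749 + 23,036 + 36,108 = 66,893 (those not working and not actively searching are outside the labor force).
Civilian working-age population = 114,591 + 66,893 = 181,484.
Unemployment rate = 9,696 / 114,591 = 8.46%.
Labor force participation rate = 114,591 / 181,484 = 63.14%.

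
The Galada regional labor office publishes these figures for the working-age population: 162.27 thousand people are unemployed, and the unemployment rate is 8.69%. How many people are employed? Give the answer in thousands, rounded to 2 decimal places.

About 1,705.05 thousand are employed.

Labor force = U / u = 162.27 / 0.0869 ≈ 1,867.32 thousand.
Employed = labor force − unemployed = 1,867.32 − 162.27 = 1,705.05 thousand.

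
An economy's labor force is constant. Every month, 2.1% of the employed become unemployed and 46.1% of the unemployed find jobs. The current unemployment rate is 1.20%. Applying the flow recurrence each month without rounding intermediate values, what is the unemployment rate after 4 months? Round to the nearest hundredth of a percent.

Unemployment rate after four months ≈ 4.13%.

With a fixed labor force, u_{t+1} = u_t + s·(1−u_t) − f·u_t = u_t·(1−s−f) + s.
Here 1−s−f = 0.518 and s = 0.021.
u_1 = 0.012000 × 0.518 + 0.021 = 0.027216.
u_2 = 0.027216 × 0.518 + 0.021 = 0.035098.
u_3 = 0.035098 × 0.518 + 0.021 = 0.039181.
u_4 = 0.039181 × 0.518 + 0.021 = 0.041296.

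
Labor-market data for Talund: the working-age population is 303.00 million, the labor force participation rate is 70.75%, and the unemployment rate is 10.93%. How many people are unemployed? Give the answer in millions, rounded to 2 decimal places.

Labor force = 0.7075 × 303.00 = 214.37 million.
Unemployed = 0.1093 × 214.37 ≈ 23.43 million.

About 23.43 million are unemployed.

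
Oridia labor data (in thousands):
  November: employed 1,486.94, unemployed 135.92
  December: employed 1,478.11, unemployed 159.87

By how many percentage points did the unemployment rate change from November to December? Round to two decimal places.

November: labor force = 1,486.94 + 135.92 = 1,622.86; u = 135.92/1,622.86 = 8.38%.
December: labor force = 1,478.11 + 159.87 = 1,637.98; u = 159.87/1,637.98 = 9.76%.
Change = 9.76% − 8.38% = +1.38 pp.

The unemployment rate changed by +1.38 percentage points.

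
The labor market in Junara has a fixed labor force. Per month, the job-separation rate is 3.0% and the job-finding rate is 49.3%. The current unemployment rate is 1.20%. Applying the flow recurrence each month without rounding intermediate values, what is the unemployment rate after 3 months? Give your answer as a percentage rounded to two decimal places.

Unemployment rate after three months ≈ 5.24%.

With a fixed labor force, u_{t+1} = u_t + s·(1−u_t) − f·u_t = u_t·(1−s−f) + s.
Here 1−s−f = 0.477 and s = 0.030.
u_1 = 0.012000 × 0.477 + 0.030 = 0.035724.
u_2 = 0.035724 × 0.477 + 0.030 = 0.047040.
u_3 = 0.047040 × 0.477 + 0.030 = 0.052438.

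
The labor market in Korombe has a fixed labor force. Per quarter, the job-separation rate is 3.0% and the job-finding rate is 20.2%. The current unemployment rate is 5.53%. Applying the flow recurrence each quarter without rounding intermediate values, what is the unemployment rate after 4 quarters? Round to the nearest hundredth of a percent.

Unemployment rate after four quarters ≈ 10.36%.

With a fixed labor force, u_{t+1} = u_t + s·(1−u_t) − f·u_t = u_t·(1−s−f) + s.
Here 1−s−f = 0.768 and s = 0.030.
u_1 = 0.055300 × 0.768 + 0.030 = 0.072470.
u_2 = 0.072470 × 0.768 + 0.030 = 0.085657.
u_3 = 0.085657 × 0.768 + 0.030 = 0.095785.
u_4 = 0.095785 × 0.768 + 0.030 = 0.103563.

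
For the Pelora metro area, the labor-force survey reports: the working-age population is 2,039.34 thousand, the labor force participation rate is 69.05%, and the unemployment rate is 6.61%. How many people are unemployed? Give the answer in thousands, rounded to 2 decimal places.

Labor force = 0.6905 × 2,039.34 = 1,408.16 thousand.
Unemployed = 0.0661 × 1,408.16 ≈ 93.08 thousand.

About 93.08 thousand are unemployed.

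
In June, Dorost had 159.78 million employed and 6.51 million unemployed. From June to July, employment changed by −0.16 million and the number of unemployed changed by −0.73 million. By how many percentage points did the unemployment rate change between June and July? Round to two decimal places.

June: labor force = 159.78 + 6.51 = 166.29; u = 6.51/166.29 = 3.91%.
July: labor force = 159.62 + 5.78 = 165.40; u = 5.78/165.40 = 3.49%.
Change = 3.49% − 3.91% = −0.42 pp.

The unemployment rate changed by −0.42 percentage points.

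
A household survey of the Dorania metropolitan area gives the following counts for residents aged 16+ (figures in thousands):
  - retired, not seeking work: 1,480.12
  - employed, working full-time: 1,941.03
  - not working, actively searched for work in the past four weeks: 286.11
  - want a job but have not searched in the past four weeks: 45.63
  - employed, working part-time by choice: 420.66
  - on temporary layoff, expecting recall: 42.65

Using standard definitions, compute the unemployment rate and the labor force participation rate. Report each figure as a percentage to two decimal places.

Employed = 1,941.03 + 420.66 = 2,361.69 thousand.
Unemployed = 286.11 + 42.65 = 328.76 thousand (jobless and actively searching, or on temporary layoff).
Labor force = 2,361.69 + 328.76 = 2,690.45 thousand.
Not in labor force = 1,480.12 + 45.63 = 1,525.75 thousand (those not working and not actively searching are outside the labor force — including those who want a job but have given up searching).
Civilian working-age population = 2,690.45 + 1,525.75 = 4,216.20 thousand.
Unemployment rate = 328.76 / 2,690.45 = 12.22%.
Labor force participation rate = 2,690.45 / 4,216.20 = 63.81%.

Unemployment rate ≈ 12.22%; labor force participation rate ≈ 63.81%.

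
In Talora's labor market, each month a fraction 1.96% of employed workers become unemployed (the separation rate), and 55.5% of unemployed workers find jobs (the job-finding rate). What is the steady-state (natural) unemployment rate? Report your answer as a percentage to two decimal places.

At steady state the flows balance: s·E = f·U, so U/(E+U) = s/(s+f).
u* = 1.96 / (1.96 + 55.5) = 1.96 / 57.46 = 3.41%.

Steady-state unemployment rate ≈ 3.41%.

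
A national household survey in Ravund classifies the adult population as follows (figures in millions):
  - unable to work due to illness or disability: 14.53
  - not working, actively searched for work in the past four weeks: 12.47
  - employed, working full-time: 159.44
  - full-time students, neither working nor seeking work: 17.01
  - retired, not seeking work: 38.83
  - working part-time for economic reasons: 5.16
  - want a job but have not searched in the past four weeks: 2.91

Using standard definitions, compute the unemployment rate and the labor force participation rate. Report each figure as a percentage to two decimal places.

Unemployment rate ≈ 7.04%; labor force participation rate ≈ 70.73%.

Employed = 159.44 + 5.16 = 164.60 million (anyone who worked, including part-time for economic reasons, counts as employed).
Unemployed = 12.47 million.
Labor force = 164.60 + 12.47 = 177.07 million.
Not in labor force = 14.53 + 17.01 + 38.83 + 2.91 = 73.28 million (those not working and not actively searching are outside the labor force — including those who want a job but have given up searching).
Civilian working-age population = 177.07 + 73.28 = 250.35 million.
Unemployment rate = 12.47 / 177.07 = 7.04%.
Labor force participation rate = 177.07 / 250.35 = 70.73%.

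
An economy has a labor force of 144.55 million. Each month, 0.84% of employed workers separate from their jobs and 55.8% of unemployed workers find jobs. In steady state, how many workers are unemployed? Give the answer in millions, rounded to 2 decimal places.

About 2.14 million are unemployed in steady state.

Steady-state unemployment rate u* = s/(s+f) = 0.84/(0.84+55.8) = 0.014831.
Unemployed = u* × labor force = 0.014831 × 144.55 ≈ 2.14 million.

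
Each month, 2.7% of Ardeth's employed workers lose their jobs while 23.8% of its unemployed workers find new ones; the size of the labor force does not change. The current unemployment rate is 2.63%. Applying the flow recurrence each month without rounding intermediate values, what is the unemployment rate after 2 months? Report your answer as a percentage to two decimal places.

With a fixed labor force, u_{t+1} = u_t + s·(1−u_t) − f·u_t = u_t·(1−s−f) + s.
Here 1−s−f = 0.735 and s = 0.027.
u_1 = 0.026300 × 0.735 + 0.027 = 0.046330.
u_2 = 0.046330 × 0.735 + 0.027 = 0.061053.

Unemployment rate after two months ≈ 6.11%.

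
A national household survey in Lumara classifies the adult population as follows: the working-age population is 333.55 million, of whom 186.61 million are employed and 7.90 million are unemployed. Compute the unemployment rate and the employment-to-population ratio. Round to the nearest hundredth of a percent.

Labor force = employed + unemployed = 186.61 + 7.90 = 194.51 million.
Unemployment rate = 7.90 / 194.51 = 4.06%.
Employment-population ratio = 186.61 / 333.55 = 55.95%.

Unemployment rate ≈ 4.06%; employment-population ratio ≈ 55.95%.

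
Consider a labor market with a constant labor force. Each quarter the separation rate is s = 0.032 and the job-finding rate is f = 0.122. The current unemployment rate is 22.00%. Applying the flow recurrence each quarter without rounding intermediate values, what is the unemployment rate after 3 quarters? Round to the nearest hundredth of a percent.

Unemployment rate after three quarters ≈ 21.52%.

With a fixed labor force, u_{t+1} = u_t + s·(1−u_t) − f·u_t = u_t·(1−s−f) + s.
Here 1−s−f = 0.846 and s = 0.032.
u_1 = 0.220000 × 0.846 + 0.032 = 0.218120.
u_2 = 0.218120 × 0.846 + 0.032 = 0.216530.
u_3 = 0.216530 × 0.846 + 0.032 = 0.215184.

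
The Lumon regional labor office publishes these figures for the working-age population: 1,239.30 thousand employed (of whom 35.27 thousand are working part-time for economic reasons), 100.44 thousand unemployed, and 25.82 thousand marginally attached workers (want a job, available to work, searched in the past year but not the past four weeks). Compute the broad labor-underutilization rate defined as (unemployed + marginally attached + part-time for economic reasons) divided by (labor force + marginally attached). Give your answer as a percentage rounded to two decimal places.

Labor force = 1,239.30 + 100.44 = 1,339.74 thousand.
Numerator = 100.44 + 25.82 + 35.27 = 161.53 thousand.
Denominator = 1,339.74 + 25.82 = 1,365.56 thousand.
Broad rate = 161.53 / 1,365.56 = 11.83%.

Broad underutilization rate ≈ 11.83%.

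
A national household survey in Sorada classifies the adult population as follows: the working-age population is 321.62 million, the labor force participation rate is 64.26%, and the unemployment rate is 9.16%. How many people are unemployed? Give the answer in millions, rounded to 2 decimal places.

Labor force = 0.6426 × 321.62 = 206.67 million.
Unemployed = 0.0916 × 206.67 ≈ 18.93 million.

About 18.93 million are unemployed.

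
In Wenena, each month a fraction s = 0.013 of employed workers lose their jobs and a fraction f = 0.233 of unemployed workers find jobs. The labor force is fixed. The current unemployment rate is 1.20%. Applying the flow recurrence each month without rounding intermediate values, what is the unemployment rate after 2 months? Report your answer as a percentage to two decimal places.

With a fixed labor force, u_{t+1} = u_t + s·(1−u_t) − f·u_t = u_t·(1−s−f) + s.
Here 1−s−f = 0.754 and s = 0.013.
u_1 = 0.012000 × 0.754 + 0.013 = 0.022048.
u_2 = 0.022048 × 0.754 + 0.013 = 0.029624.

Unemployment rate after two months ≈ 2.96%.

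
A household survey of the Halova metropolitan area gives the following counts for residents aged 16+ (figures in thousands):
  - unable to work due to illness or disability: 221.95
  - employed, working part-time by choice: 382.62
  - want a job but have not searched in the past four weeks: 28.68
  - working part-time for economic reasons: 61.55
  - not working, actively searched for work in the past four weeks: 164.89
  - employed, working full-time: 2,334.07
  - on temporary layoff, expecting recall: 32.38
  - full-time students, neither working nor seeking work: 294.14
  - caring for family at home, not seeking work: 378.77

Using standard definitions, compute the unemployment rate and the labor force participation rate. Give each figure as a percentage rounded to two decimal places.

Employed = 382.62 + 61.55 + 2,334.07 = 2,778.24 thousand (anyone who worked, including part-time for economic reasons, counts as employed).
Unemployed = 164.89 + 32.38 = 197.27 thousand (jobless and actively searching, or on temporary layoff).
Labor force = 2,778.24 + 197.27 = 2,975.51 thousand.
Not in labor force = 221.95 + 28.68 + 294.14 + 378.77 = 923.54 thousand (those not working and not actively searching are outside the labor force — including those who want a job but have given up searching).
Civilian working-age population = 2,975.51 + 923.54 = 3,899.05 thousand.
Unemployment rate = 197.27 / 2,975.51 = 6.63%.
Labor force participation rate = 2,975.51 / 3,899.05 = 76.31%.

Unemployment rate ≈ 6.63%; labor force participation rate ≈ 76.31%.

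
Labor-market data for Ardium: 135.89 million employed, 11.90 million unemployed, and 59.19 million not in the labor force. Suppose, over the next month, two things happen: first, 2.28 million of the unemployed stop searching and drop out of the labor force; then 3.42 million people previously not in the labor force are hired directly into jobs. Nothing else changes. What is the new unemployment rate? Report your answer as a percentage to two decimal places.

New unemployment rate ≈ 6.46%.

Initially, labor force = 135.89 + 11.90 = 147.79 million, so u = 11.90/147.79 = 8.05%.
After the first change, unemployed and labor force both fall by 2.28 → E = 135.89, U = 9.62, labor force = 145.51 million.
After the second change, employed and labor force both rise by 3.42; unemployed unchanged → E = 139.31, U = 9.62, labor force = 148.93 million.
New unemployment rate = 9.62 / 148.93 = 6.46%.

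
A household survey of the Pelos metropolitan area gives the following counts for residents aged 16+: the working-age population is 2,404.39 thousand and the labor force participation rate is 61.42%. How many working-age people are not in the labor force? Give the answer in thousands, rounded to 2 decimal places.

Share not in the labor force = 1 − 0.6142 = 0.3858.
Not in labor force = 0.3858 × 2,404.39 ≈ 927.61 thousand.

About 927.61 thousand are not in the labor force.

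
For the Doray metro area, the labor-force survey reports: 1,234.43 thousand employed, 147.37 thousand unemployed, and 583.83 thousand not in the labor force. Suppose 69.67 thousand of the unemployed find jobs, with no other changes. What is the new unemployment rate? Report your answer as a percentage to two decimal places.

New unemployment rate ≈ 5.62%.

Initially, labor force = 1,234.43 + 147.37 = 1,381.80 thousand, so u = 147.37/1,381.80 = 10.67%.
After the change, unemployed falls and employed rises by 69.67; labor force unchanged → E = 1,304.10, U = 77.70, labor force = 1,381.80 thousand.
New unemployment rate = 77.70 / 1,381.80 = 5.62%.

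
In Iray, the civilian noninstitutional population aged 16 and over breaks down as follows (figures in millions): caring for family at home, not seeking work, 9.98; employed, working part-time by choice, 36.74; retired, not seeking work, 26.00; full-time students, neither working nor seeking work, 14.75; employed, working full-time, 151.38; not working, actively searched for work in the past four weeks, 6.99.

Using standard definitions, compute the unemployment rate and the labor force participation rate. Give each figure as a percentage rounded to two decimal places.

Unemployment rate ≈ 3.58%; labor force participation rate ≈ 79.36%.

Employed = 36.74 + 151.38 = 188.12 million.
Unemployed = 6.99 million.
Labor force = 188.12 + 6.99 = 195.11 million.
Not in labor force = 9.98 + 26.00 + 14.75 = 50.73 million (those not working and not actively searching are outside the labor force).
Civilian working-age population = 195.11 + 50.73 = 245.84 million.
Unemployment rate = 6.99 / 195.11 = 3.58%.
Labor force participation rate = 195.11 / 245.84 = 79.36%.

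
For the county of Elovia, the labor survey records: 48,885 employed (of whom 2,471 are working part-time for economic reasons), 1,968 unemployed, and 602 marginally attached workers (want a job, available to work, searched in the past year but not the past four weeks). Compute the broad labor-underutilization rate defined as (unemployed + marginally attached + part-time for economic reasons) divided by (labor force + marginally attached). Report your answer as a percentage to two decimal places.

Labor force = 48,885 + 1,968 = 50,853.
Numerator = 1,968 + 602 + 2,471 = 5,041.
Denominator = 50,853 + 602 = 51,455.
Broad rate = 5,041 / 51,455 = 9.80%.

Broad underutilization rate ≈ 9.80%.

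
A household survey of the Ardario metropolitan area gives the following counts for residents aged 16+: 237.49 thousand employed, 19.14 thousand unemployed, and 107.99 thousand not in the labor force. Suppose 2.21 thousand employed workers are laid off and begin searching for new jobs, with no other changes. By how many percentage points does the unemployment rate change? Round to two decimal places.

The unemployment rate changes by +0.86 percentage points.

Initially, labor force = 237.49 + 19.14 = 256.63 thousand, so u = 19.14/256.63 = 7.46%.
After the change, employed falls and unemployed rises by 2.21; labor force unchanged → E = 235.28, U = 21.35, labor force = 256.63 thousand.
New unemployment rate = 21.35 / 256.63 = 8.32%.
Change = 8.32% − 7.46% = +0.86 percentage points.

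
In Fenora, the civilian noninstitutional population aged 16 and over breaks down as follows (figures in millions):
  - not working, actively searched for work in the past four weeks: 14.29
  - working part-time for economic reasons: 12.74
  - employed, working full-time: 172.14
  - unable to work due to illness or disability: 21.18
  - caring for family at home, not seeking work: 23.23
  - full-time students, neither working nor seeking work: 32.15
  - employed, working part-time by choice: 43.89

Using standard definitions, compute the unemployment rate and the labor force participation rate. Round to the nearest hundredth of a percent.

Unemployment rate ≈ 5.88%; labor force participation rate ≈ 76.05%.

Employed = 12.74 + 172.14 + 43.89 = 228.77 million (anyone who worked, including part-time for economic reasons, counts as employed).
Unemployed = 14.29 million.
Labor force = 228.77 + 14.29 = 243.06 million.
Not in labor force = 21.18 + 23.23 + 32.15 = 76.56 million (those not working and not actively searching are outside the labor force).
Civilian working-age population = 243.06 + 76.56 = 319.62 million.
Unemployment rate = 14.29 / 243.06 = 5.88%.
Labor force participation rate = 243.06 / 319.62 = 76.05%.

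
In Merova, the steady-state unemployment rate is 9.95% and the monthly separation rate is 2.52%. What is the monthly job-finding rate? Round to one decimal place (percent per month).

From u* = s/(s+f): f = s·(1−u)/u.
f = 2.52 × (1 − 0.0995) / 0.0995 = 2.2693 / 0.0995 ≈ 22.8% per month.

Job-finding rate ≈ 22.8% per month.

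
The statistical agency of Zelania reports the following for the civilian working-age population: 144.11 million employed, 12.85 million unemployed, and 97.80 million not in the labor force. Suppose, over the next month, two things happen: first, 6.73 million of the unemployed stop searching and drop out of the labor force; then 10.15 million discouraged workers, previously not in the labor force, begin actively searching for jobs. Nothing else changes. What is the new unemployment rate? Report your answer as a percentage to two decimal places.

Initially, labor force = 144.11 + 12.85 = 156.96 million, so u = 12.85/156.96 = 8.19%.
After the first change, unemployed and labor force both fall by 6.73 → E = 144.11, U = 6.12, labor force = 150.23 million.
After the second change, unemployed and labor force both rise by 10.15 → E = 144.11, U = 16.27, labor force = 160.38 million.
New unemployment rate = 16.27 / 160.38 = 10.14%.

New unemployment rate ≈ 10.14%.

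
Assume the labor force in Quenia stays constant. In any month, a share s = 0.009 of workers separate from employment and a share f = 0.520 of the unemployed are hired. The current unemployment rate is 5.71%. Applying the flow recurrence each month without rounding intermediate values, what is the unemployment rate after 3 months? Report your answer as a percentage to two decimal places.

Unemployment rate after three months ≈ 2.12%.

With a fixed labor force, u_{t+1} = u_t + s·(1−u_t) − f·u_t = u_t·(1−s−f) + s.
Here 1−s−f = 0.471 and s = 0.009.
u_1 = 0.057100 × 0.471 + 0.009 = 0.035894.
u_2 = 0.035894 × 0.471 + 0.009 = 0.025906.
u_3 = 0.025906 × 0.471 + 0.009 = 0.021202.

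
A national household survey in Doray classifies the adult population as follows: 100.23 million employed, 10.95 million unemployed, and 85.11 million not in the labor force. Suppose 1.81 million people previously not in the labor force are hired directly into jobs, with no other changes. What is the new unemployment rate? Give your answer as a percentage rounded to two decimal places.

Initially, labor force = 100.23 + 10.95 = 111.18 million, so u = 10.95/111.18 = 9.85%.
After the change, employed and labor force both rise by 1.81; unemployed unchanged → E = 102.04, U = 10.95, labor force = 112.99 million.
New unemployment rate = 10.95 / 112.99 = 9.69%.

New unemployment rate ≈ 9.69%.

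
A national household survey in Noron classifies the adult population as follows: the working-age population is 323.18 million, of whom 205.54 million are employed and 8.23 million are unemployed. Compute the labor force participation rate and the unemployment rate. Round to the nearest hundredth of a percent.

Labor force participation rate ≈ 66.15%; unemployment rate ≈ 3.85%.

Labor force = employed + unemployed = 205.54 + 8.23 = 213.77 million.
Unemployment rate = 8.23 / 213.77 = 3.85%.
Labor force participation rate = 213.77 / 323.18 = 66.15%.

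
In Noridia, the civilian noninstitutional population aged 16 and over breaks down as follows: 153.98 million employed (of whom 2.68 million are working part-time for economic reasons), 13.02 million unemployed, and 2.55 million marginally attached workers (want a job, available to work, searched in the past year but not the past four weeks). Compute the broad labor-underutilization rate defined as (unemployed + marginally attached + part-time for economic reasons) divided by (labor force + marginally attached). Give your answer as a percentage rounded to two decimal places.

Labor force = 153.98 + 13.02 = 167.00 million.
Numerator = 13.02 + 2.55 + 2.68 = 18.25 million.
Denominator = 167.00 + 2.55 = 169.55 million.
Broad rate = 18.25 / 169.55 = 10.76%.

Broad underutilization rate ≈ 10.76%.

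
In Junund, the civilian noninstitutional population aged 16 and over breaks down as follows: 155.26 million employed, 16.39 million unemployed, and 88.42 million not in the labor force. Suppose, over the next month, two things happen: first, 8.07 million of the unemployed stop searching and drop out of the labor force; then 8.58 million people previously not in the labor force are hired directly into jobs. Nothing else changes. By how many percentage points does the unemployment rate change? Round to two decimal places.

Initially, labor force = 155.26 + 16.39 = 171.65 million, so u = 16.39/171.65 = 9.55%.
After the first change, unemployed and labor force both fall by 8.07 → E = 155.26, U = 8.32, labor force = 163.58 million.
After the second change, employed and labor force both rise by 8.58; unemployed unchanged → E = 163.84, U = 8.32, labor force = 172.16 million.
New unemployment rate = 8.32 / 172.16 = 4.83%.
Change = 4.83% − 9.55% = −4.72 percentage points.

The unemployment rate changes by −4.72 percentage points.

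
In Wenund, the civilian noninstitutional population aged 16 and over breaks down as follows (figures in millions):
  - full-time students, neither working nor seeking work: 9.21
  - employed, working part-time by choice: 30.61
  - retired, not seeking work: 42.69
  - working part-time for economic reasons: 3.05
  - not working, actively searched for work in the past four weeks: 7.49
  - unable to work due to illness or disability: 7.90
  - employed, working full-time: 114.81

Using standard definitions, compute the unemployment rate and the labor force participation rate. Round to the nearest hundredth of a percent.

Employed = 30.61 + 3.05 + 114.81 = 148.47 million (anyone who worked, including part-time for economic reasons, counts as employed).
Unemployed = 7.49 million.
Labor force = 148.47 + 7.49 = 155.96 million.
Not in labor force = 9.21 + 42.69 + 7.90 = 59.80 million (those not working and not actively searching are outside the labor force).
Civilian working-age population = 155.96 + 59.80 = 215.76 million.
Unemployment rate = 7.49 / 155.96 = 4.80%.
Labor force participation rate = 155.96 / 215.76 = 72.28%.

Unemployment rate ≈ 4.80%; labor force participation rate ≈ 72.28%.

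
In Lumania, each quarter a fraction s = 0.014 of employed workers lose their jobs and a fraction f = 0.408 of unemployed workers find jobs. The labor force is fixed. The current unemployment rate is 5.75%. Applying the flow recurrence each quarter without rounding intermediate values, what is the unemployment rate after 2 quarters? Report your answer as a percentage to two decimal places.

With a fixed labor force, u_{t+1} = u_t + s·(1−u_t) − f·u_t = u_t·(1−s−f) + s.
Here 1−s−f = 0.578 and s = 0.014.
u_1 = 0.057500 × 0.578 + 0.014 = 0.047235.
u_2 = 0.047235 × 0.578 + 0.014 = 0.041302.

Unemployment rate after two quarters ≈ 4.13%.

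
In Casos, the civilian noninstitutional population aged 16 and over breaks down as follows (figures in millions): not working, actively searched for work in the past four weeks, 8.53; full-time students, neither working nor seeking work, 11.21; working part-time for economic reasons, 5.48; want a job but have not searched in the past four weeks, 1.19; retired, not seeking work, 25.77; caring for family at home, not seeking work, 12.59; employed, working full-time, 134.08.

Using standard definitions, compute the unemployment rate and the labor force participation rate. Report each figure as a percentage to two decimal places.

Employed = 5.48 + 134.08 = 139.56 million (anyone who worked, including part-time for economic reasons, counts as employed).
Unemployed = 8.53 million.
Labor force = 139.56 + 8.53 = 148.09 million.
Not in labor force = 11.21 + 1.19 + 25.77 + 12.59 = 50.76 million (those not working and not actively searching are outside the labor force — including those who want a job but have given up searching).
Civilian working-age population = 148.09 + 50.76 = 198.85 million.
Unemployment rate = 8.53 / 148.09 = 5.76%.
Labor force participation rate = 148.09 / 198.85 = 74.47%.

Unemployment rate ≈ 5.76%; labor force participation rate ≈ 74.47%.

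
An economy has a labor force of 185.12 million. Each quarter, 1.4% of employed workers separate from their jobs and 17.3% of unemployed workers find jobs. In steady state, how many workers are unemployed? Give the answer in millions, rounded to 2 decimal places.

Steady-state unemployment rate u* = s/(s+f) = 1.4/(1.4+17.3) = 0.074866.
Unemployed = u* × labor force = 0.074866 × 185.12 ≈ 13.86 million.

About 13.86 million are unemployed in steady state.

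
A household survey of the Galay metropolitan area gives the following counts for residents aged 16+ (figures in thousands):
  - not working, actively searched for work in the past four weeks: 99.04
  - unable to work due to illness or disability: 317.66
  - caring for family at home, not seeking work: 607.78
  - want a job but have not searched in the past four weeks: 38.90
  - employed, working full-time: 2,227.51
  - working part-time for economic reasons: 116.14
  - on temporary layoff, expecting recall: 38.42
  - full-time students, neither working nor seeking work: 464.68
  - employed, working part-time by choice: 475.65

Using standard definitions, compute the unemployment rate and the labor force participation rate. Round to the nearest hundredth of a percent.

Unemployment rate ≈ 4.65%; labor force participation rate ≈ 67.42%.

Employed = 2,227.51 + 116.14 + 475.65 = 2,819.30 thousand (anyone who worked, including part-time for economic reasons, counts as employed).
Unemployed = 99.04 + 38.42 = 137.46 thousand (jobless and actively searching, or on temporary layoff).
Labor force = 2,819.30 + 137.46 = 2,956.76 thousand.
Not in labor force = 317.66 + 607.78 + 38.90 + 464.68 = 1,429.02 thousand (those not working and not actively searching are outside the labor force — including those who want a job but have given up searching).
Civilian working-age population = 2,956.76 + 1,429.02 = 4,385.78 thousand.
Unemployment rate = 137.46 / 2,956.76 = 4.65%.
Labor force participation rate = 2,956.76 / 4,385.78 = 67.42%.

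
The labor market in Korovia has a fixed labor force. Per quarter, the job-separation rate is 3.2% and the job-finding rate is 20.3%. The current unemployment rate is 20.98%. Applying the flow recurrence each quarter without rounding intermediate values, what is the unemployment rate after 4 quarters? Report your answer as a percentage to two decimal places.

With a fixed labor force, u_{t+1} = u_t + s·(1−u_t) − f·u_t = u_t·(1−s−f) + s.
Here 1−s−f = 0.765 and s = 0.032.
u_1 = 0.209800 × 0.765 + 0.032 = 0.192497.
u_2 = 0.192497 × 0.765 + 0.032 = 0.179260.
u_3 = 0.179260 × 0.765 + 0.032 = 0.169134.
u_4 = 0.169134 × 0.765 + 0.032 = 0.161388.

Unemployment rate after four quarters ≈ 16.14%.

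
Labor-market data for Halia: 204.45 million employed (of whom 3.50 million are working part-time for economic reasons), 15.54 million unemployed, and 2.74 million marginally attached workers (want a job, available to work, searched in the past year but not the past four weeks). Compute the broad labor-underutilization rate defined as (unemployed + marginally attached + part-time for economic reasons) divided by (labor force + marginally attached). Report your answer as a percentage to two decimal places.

Broad underutilization rate ≈ 9.78%.

Labor force = 204.45 + 15.54 = 219.99 million.
Numerator = 15.54 + 2.74 + 3.50 = 21.78 million.
Denominator = 219.99 + 2.74 = 222.73 million.
Broad rate = 21.78 / 222.73 = 9.78%.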